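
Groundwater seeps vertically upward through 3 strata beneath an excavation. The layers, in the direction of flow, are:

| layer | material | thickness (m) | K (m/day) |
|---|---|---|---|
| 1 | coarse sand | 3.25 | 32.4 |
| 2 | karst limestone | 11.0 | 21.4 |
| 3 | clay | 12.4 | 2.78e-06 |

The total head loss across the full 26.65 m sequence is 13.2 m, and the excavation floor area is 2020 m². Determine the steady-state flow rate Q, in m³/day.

0.00598

Flow is perpendicular to layering, so the layers act in series and the equivalent K is the thickness-weighted harmonic mean.
Total thickness L = 3.25 + 11.0 + 12.4 = 26.65 m.
Σ(b_i/K_i) = 3.25/32.4 + 11.0/21.4 + 12.4/2.78e-06 = 4.460e+06 d.
K_eq = L / Σ(b_i/K_i) = 26.65 / 4.460e+06 = 5.975e-06 m/day.
Q = K_eq · A · (Δh/L) = 5.975e-06 × 2020 × (13.2/26.65) = 0.005978 m³/day.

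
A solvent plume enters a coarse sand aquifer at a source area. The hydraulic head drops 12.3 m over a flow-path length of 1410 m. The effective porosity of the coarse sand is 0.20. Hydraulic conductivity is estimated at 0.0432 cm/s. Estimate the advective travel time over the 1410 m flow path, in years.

2.37

Convert K: 0.0432 cm/s × 864 = 37.32 m/day.
Hydraulic gradient i = Δh / L = 12.3 / 1410 = 0.008723.
Darcy flux q = K · i = 37.32 × 0.008723 = 0.3256 m/day.
Seepage velocity v = q / n_e = 0.3256 / 0.20 = 1.628 m/day.
Travel time t = L / v = 1410 / 1.628 = 866.1 days = 2.371 years.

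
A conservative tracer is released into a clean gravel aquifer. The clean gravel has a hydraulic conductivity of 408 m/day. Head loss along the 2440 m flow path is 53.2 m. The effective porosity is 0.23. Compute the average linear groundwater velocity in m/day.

Hydraulic gradient i = Δh / L = 53.2 / 2440 = 0.02180.
Darcy flux q = K · i = 408.0 × 0.02180 = 8.896 m/day.
Seepage velocity v = q / n_e = 8.896 / 0.23 = 38.68 m/day.

38.7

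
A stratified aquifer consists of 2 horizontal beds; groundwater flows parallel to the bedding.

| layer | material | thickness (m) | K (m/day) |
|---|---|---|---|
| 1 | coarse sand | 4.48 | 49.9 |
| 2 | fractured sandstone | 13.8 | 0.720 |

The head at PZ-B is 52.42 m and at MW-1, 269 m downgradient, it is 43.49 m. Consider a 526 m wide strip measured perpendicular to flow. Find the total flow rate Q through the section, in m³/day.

Flow is parallel to layering, so each bed carries its own Darcy discharge and the transmissivities add.
Σ(K_i·b_i) = 49.9×4.48 + 0.720×13.8 = 233.5 m²/day.
Hydraulic gradient i = (52.42 − 43.49) / 269 = 8.93 / 269 = 0.03320.
Q = Σ(K_i·b_i) · W · i = 233.5 × 526 × 0.03320 = 4077 m³/day.

4080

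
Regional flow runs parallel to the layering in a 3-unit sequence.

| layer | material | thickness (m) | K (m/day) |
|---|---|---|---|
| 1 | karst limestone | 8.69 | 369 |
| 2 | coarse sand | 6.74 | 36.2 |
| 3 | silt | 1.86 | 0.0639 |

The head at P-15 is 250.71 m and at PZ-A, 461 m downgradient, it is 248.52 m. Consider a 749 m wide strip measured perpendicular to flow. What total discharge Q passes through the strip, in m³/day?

12300

Flow is parallel to layering, so each bed carries its own Darcy discharge and the transmissivities add.
Σ(K_i·b_i) = 369×8.69 + 36.2×6.74 + 0.0639×1.86 = 3451 m²/day.
Hydraulic gradient i = (250.71 − 248.52) / 461 = 2.19 / 461 = 0.004751.
Q = Σ(K_i·b_i) · W · i = 3451 × 749 × 0.004751 = 12278 m³/day.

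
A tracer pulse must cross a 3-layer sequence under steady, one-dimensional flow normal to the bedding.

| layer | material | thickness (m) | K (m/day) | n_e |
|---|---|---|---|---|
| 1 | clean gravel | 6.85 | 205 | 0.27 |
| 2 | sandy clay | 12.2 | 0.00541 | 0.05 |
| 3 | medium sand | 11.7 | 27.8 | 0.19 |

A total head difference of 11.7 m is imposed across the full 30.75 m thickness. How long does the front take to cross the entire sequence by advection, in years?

With flow normal to the layers, continuity requires the same specific discharge q through every layer.
Σ(b_i/K_i) = 6.85/205 + 12.2/0.00541 + 11.7/27.8 = 2256 d.
q = Δh / Σ(b_i/K_i) = 11.7 / 2256 = 0.005187 m/day.
In each layer the seepage velocity is v_i = q/n_i, so the layer transit time is t_i = b_i·n_i / q:
  layer 1 (clean gravel): t_1 = 6.85 × 0.27 / 0.005187 = 356.5 d
  layer 2 (sandy clay): t_2 = 12.2 × 0.05 / 0.005187 = 117.6 d
  layer 3 (medium sand): t_3 = 11.7 × 0.19 / 0.005187 = 428.6 d
Total t = Σ t_i = 902.7 days = 2.471 years.

2.47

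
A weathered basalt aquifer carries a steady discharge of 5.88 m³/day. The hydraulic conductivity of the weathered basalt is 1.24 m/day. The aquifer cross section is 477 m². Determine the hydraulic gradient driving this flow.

From Q = K·A·i, i = Q / (K·A) = 5.88 / (1.240 × 477.0) = 0.009941.

0.00994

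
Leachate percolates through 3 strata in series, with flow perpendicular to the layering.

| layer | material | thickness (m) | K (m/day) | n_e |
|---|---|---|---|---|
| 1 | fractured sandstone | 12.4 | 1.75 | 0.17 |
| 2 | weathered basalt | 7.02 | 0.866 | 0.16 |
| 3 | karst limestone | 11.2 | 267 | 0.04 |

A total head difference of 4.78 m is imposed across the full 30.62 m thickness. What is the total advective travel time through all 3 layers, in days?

With flow normal to the layers, continuity requires the same specific discharge q through every layer.
Σ(b_i/K_i) = 12.4/1.75 + 7.02/0.866 + 11.2/267 = 15.23 d.
q = Δh / Σ(b_i/K_i) = 4.78 / 15.23 = 0.3138 m/day.
In each layer the seepage velocity is v_i = q/n_i, so the layer transit time is t_i = b_i·n_i / q:
  layer 1 (fractured sandstone): t_1 = 12.4 × 0.17 / 0.3138 = 6.718 d
  layer 2 (weathered basalt): t_2 = 7.02 × 0.16 / 0.3138 = 3.580 d
  layer 3 (karst limestone): t_3 = 11.2 × 0.04 / 0.3138 = 1.428 d
Total t = Σ t_i = 11.73 days.

11.7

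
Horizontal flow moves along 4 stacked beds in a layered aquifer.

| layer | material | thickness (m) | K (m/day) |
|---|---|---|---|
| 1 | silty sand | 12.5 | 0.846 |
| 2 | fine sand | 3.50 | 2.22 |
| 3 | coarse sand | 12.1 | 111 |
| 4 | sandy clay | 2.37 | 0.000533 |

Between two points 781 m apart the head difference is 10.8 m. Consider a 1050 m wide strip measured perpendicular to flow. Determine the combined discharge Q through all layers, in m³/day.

Flow is parallel to layering, so each bed carries its own Darcy discharge and the transmissivities add.
Σ(K_i·b_i) = 0.846×12.5 + 2.22×3.50 + 111×12.1 + 0.000533×2.37 = 1361 m²/day.
Hydraulic gradient i = Δh / L = 10.8 / 781 = 0.01383.
Q = Σ(K_i·b_i) · W · i = 1361 × 1050 × 0.01383 = 19768 m³/day.

19800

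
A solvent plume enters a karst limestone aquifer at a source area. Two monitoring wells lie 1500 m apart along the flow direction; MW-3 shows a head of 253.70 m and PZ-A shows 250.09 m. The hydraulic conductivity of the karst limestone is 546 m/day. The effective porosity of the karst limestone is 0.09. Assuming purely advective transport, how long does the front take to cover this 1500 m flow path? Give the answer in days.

Hydraulic gradient i = (253.70 − 250.09) / 1500 = 3.61 / 1500 = 0.002407.
Darcy flux q = K · i = 546.0 × 0.002407 = 1.314 m/day.
Seepage velocity v = q / n_e = 1.314 / 0.09 = 14.60 m/day.
Travel time t = L / v = 1500 / 14.60 = 102.7 days.

103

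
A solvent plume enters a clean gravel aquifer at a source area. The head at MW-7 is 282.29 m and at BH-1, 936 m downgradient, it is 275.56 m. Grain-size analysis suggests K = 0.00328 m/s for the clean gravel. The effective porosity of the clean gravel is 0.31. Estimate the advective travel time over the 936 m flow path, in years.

0.390

Convert K: 0.00328 m/s × 86400 = 283.4 m/day.
Hydraulic gradient i = (282.29 − 275.56) / 936 = 6.73 / 936 = 0.007190.
Darcy flux q = K · i = 283.4 × 0.007190 = 2.038 m/day.
Seepage velocity v = q / n_e = 2.038 / 0.31 = 6.573 m/day.
Travel time t = L / v = 936 / 6.573 = 142.4 days = 0.3899 years.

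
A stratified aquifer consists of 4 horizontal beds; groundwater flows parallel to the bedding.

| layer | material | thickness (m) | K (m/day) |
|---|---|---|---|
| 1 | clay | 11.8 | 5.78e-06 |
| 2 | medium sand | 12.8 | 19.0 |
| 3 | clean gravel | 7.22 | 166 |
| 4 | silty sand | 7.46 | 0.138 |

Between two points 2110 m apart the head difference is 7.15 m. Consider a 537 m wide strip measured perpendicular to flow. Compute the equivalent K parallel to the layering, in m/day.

36.7

Flow is parallel to layering, so each bed carries its own Darcy discharge and the transmissivities add.
Σ(K_i·b_i) = 5.78e-06×11.8 + 19.0×12.8 + 166×7.22 + 0.138×7.46 = 1443 m²/day.
Total thickness b = 39.28 m, so K_eq = Σ(K_i·b_i)/b = 36.73 m/day.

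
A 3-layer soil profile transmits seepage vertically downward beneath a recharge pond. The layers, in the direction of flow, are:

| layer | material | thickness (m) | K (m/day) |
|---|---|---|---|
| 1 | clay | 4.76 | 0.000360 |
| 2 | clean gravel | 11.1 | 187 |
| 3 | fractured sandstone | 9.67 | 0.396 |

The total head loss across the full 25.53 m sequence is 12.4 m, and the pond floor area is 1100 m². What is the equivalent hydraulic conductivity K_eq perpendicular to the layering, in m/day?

0.00193

Flow is perpendicular to layering, so the layers act in series and the equivalent K is the thickness-weighted harmonic mean.
Total thickness L = 4.76 + 11.1 + 9.67 = 25.53 m.
Σ(b_i/K_i) = 4.76/0.000360 + 11.1/187 + 9.67/0.396 = 13247 d.
K_eq = L / Σ(b_i/K_i) = 25.53 / 13247 = 0.001927 m/day.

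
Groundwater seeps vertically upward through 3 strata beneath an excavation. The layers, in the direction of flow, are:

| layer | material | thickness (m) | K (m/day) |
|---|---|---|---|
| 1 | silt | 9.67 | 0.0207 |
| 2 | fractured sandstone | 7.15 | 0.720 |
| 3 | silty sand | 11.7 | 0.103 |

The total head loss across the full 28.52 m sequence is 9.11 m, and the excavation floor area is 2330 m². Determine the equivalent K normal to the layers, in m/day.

0.0483

Flow is perpendicular to layering, so the layers act in series and the equivalent K is the thickness-weighted harmonic mean.
Total thickness L = 9.67 + 7.15 + 11.7 = 28.52 m.
Σ(b_i/K_i) = 9.67/0.0207 + 7.15/0.720 + 11.7/0.103 = 590.7 d.
K_eq = L / Σ(b_i/K_i) = 28.52 / 590.7 = 0.04828 m/day.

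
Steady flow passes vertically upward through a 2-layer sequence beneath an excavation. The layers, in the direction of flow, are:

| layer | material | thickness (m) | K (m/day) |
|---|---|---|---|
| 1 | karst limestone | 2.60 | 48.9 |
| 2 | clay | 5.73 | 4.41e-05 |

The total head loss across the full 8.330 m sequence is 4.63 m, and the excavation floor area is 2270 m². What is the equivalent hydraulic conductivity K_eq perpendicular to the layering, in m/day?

6.41e-05

Flow is perpendicular to layering, so the layers act in series and the equivalent K is the thickness-weighted harmonic mean.
Total thickness L = 2.60 + 5.73 = 8.330 m.
Σ(b_i/K_i) = 2.60/48.9 + 5.73/4.41e-05 = 1.299e+05 d.
K_eq = L / Σ(b_i/K_i) = 8.330 / 1.299e+05 = 6.411e-05 m/day.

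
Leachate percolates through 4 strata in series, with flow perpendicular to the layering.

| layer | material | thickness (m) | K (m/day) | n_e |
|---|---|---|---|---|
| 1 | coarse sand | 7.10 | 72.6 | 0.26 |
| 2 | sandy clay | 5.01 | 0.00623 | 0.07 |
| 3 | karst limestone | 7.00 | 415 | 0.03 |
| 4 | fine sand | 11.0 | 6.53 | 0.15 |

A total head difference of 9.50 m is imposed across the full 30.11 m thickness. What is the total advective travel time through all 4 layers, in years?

0.942

With flow normal to the layers, continuity requires the same specific discharge q through every layer.
Σ(b_i/K_i) = 7.10/72.6 + 5.01/0.00623 + 7.00/415 + 11.0/6.53 = 806.0 d.
q = Δh / Σ(b_i/K_i) = 9.50 / 806.0 = 0.01179 m/day.
In each layer the seepage velocity is v_i = q/n_i, so the layer transit time is t_i = b_i·n_i / q:
  layer 1 (coarse sand): t_1 = 7.10 × 0.26 / 0.01179 = 156.6 d
  layer 2 (sandy clay): t_2 = 5.01 × 0.07 / 0.01179 = 29.75 d
  layer 3 (karst limestone): t_3 = 7.00 × 0.03 / 0.01179 = 17.82 d
  layer 4 (fine sand): t_4 = 11.0 × 0.15 / 0.01179 = 140.0 d
Total t = Σ t_i = 344.2 days = 0.9423 years.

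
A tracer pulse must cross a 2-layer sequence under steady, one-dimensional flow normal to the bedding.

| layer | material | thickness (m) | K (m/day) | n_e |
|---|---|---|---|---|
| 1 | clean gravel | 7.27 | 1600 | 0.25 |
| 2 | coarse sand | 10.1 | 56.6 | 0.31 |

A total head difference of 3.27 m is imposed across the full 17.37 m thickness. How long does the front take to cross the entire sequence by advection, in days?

With flow normal to the layers, continuity requires the same specific discharge q through every layer.
Σ(b_i/K_i) = 7.27/1600 + 10.1/56.6 = 0.1830 d.
q = Δh / Σ(b_i/K_i) = 3.27 / 0.1830 = 17.87 m/day.
In each layer the seepage velocity is v_i = q/n_i, so the layer transit time is t_i = b_i·n_i / q:
  layer 1 (clean gravel): t_1 = 7.27 × 0.25 / 17.87 = 0.1017 d
  layer 2 (coarse sand): t_2 = 10.1 × 0.31 / 17.87 = 0.1752 d
Total t = Σ t_i = 0.2769 days.

0.277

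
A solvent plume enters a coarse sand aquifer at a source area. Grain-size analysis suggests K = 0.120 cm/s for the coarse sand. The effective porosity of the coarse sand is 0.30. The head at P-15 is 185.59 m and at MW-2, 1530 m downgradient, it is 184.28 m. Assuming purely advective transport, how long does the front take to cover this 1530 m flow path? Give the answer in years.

14.2

Convert K: 0.120 cm/s × 864 = 103.7 m/day.
Hydraulic gradient i = (185.59 − 184.28) / 1530 = 1.31 / 1530 = 0.0008562.
Darcy flux q = K · i = 103.7 × 0.0008562 = 0.08877 m/day.
Seepage velocity v = q / n_e = 0.08877 / 0.30 = 0.2959 m/day.
Travel time t = L / v = 1530 / 0.2959 = 5171 days = 14.16 years.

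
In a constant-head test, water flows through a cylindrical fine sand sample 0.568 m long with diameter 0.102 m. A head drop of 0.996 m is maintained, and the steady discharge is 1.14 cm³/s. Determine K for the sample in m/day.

Cross-sectional area A = π·(d/2)² = π × (0.102/2)² = 0.008171 m².
Convert discharge: 1.14 cm³/s = 1.140e-06 m³/s.
Darcy's law rearranged: K = Q·L / (A·Δh) = 1.140e-06 × 0.568 / (0.008171 × 0.996) = 7.956e-05 m/s = 6.874 m/day.

6.87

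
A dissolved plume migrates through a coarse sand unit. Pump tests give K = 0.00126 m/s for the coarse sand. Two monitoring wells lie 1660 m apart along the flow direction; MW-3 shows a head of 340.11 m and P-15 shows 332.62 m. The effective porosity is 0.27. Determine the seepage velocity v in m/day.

Convert K: 0.00126 m/s × 86400 = 108.9 m/day.
Hydraulic gradient i = (340.11 − 332.62) / 1660 = 7.49 / 1660 = 0.004512.
Darcy flux q = K · i = 108.9 × 0.004512 = 0.4912 m/day.
Seepage velocity v = q / n_e = 0.4912 / 0.27 = 1.819 m/day.

1.82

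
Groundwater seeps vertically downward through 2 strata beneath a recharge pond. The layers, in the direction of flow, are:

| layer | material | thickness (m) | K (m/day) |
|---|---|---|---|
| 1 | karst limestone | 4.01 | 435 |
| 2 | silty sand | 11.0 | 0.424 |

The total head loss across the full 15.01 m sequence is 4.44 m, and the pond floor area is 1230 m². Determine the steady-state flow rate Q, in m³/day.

210

Flow is perpendicular to layering, so the layers act in series and the equivalent K is the thickness-weighted harmonic mean.
Total thickness L = 4.01 + 11.0 = 15.01 m.
Σ(b_i/K_i) = 4.01/435 + 11.0/0.424 = 25.95 d.
K_eq = L / Σ(b_i/K_i) = 15.01 / 25.95 = 0.5784 m/day.
Q = K_eq · A · (Δh/L) = 0.5784 × 1230 × (4.44/15.01) = 210.4 m³/day.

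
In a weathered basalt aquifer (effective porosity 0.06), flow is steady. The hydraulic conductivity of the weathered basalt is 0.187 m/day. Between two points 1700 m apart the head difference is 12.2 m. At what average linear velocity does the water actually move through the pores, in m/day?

Hydraulic gradient i = Δh / L = 12.2 / 1700 = 0.007176.
Darcy flux q = K · i = 0.1870 × 0.007176 = 0.001342 m/day.
Seepage velocity v = q / n_e = 0.001342 / 0.06 = 0.02237 m/day.

0.0224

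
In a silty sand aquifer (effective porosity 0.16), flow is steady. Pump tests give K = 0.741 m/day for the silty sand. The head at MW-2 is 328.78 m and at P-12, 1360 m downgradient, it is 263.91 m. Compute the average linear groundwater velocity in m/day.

Hydraulic gradient i = (328.78 − 263.91) / 1360 = 64.87 / 1360 = 0.04770.
Darcy flux q = K · i = 0.7410 × 0.04770 = 0.03534 m/day.
Seepage velocity v = q / n_e = 0.03534 / 0.16 = 0.2209 m/day.

0.221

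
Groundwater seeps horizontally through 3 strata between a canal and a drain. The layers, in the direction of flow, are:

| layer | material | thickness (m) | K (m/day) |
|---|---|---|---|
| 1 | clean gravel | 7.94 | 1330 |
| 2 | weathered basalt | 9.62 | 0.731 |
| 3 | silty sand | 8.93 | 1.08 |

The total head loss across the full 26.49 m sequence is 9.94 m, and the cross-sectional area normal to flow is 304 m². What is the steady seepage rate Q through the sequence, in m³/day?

Flow is perpendicular to layering, so the layers act in series and the equivalent K is the thickness-weighted harmonic mean.
Total thickness L = 7.94 + 9.62 + 8.93 = 26.49 m.
Σ(b_i/K_i) = 7.94/1330 + 9.62/0.731 + 8.93/1.08 = 21.43 d.
K_eq = L / Σ(b_i/K_i) = 26.49 / 21.43 = 1.236 m/day.
Q = K_eq · A · (Δh/L) = 1.236 × 304 × (9.94/26.49) = 141.0 m³/day.

141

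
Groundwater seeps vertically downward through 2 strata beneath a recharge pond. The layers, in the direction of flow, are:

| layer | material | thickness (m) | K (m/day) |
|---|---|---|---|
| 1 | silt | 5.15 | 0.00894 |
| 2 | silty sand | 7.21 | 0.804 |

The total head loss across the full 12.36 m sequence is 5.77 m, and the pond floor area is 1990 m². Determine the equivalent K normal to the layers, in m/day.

0.0211

Flow is perpendicular to layering, so the layers act in series and the equivalent K is the thickness-weighted harmonic mean.
Total thickness L = 5.15 + 7.21 = 12.36 m.
Σ(b_i/K_i) = 5.15/0.00894 + 7.21/0.804 = 585.0 d.
K_eq = L / Σ(b_i/K_i) = 12.36 / 585.0 = 0.02113 m/day.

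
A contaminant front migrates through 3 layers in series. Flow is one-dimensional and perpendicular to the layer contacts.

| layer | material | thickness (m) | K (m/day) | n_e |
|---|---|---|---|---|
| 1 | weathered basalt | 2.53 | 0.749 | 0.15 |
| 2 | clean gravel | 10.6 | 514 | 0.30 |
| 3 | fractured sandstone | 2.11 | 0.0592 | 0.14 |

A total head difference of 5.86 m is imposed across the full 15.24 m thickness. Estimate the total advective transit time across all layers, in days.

With flow normal to the layers, continuity requires the same specific discharge q through every layer.
Σ(b_i/K_i) = 2.53/0.749 + 10.6/514 + 2.11/0.0592 = 39.04 d.
q = Δh / Σ(b_i/K_i) = 5.86 / 39.04 = 0.1501 m/day.
In each layer the seepage velocity is v_i = q/n_i, so the layer transit time is t_i = b_i·n_i / q:
  layer 1 (weathered basalt): t_1 = 2.53 × 0.15 / 0.1501 = 2.528 d
  layer 2 (clean gravel): t_2 = 10.6 × 0.30 / 0.1501 = 21.19 d
  layer 3 (fractured sandstone): t_3 = 2.11 × 0.14 / 0.1501 = 1.968 d
Total t = Σ t_i = 25.68 days.

25.7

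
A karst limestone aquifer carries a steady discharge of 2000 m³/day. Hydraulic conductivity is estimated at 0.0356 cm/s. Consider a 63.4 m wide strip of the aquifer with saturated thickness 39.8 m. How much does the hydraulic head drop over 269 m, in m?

Convert K: 0.0356 cm/s × 864 = 30.76 m/day.
Cross-sectional area A = 63.4 × 39.8 = 2523 m².
From Q = K·A·i, i = Q / (K·A) = 2000 / (30.76 × 2523) = 0.02577.
Head loss Δh = i · L = 0.02577 × 269 = 6.932 m.

6.93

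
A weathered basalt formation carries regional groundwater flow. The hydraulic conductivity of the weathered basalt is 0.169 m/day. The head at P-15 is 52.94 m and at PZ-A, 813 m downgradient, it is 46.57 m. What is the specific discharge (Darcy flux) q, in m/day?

0.00132

Hydraulic gradient i = (52.94 − 46.57) / 813 = 6.37 / 813 = 0.007835.
Specific discharge q = K · i = 0.1690 × 0.007835 = 0.001324 m/day.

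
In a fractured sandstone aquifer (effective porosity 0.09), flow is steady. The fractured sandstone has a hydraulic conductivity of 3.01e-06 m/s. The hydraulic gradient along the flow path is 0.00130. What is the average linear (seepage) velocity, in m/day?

Convert K: 3.01e-06 m/s × 86400 = 0.2601 m/day.
Hydraulic gradient i = 0.00130.
Darcy flux q = K · i = 0.2601 × 0.001300 = 0.0003381 m/day.
Seepage velocity v = q / n_e = 0.0003381 / 0.09 = 0.003756 m/day.

0.00376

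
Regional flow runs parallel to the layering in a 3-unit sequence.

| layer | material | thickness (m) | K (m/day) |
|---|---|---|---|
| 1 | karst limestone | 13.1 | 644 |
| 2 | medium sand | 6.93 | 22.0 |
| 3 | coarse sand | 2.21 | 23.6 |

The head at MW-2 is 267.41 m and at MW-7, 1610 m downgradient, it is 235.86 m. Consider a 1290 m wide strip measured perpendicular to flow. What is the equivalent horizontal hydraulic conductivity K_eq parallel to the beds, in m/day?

389

Flow is parallel to layering, so each bed carries its own Darcy discharge and the transmissivities add.
Σ(K_i·b_i) = 644×13.1 + 22.0×6.93 + 23.6×2.21 = 8641 m²/day.
Total thickness b = 22.24 m, so K_eq = Σ(K_i·b_i)/b = 388.5 m/day.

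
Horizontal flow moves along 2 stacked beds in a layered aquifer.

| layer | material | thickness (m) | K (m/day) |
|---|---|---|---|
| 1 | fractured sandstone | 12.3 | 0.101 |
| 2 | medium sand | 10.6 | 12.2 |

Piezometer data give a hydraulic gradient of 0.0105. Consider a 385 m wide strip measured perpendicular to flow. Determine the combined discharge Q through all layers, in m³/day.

528

Flow is parallel to layering, so each bed carries its own Darcy discharge and the transmissivities add.
Σ(K_i·b_i) = 0.101×12.3 + 12.2×10.6 = 130.6 m²/day.
Hydraulic gradient i = 0.0105.
Q = Σ(K_i·b_i) · W · i = 130.6 × 385 × 0.01050 = 527.8 m³/day.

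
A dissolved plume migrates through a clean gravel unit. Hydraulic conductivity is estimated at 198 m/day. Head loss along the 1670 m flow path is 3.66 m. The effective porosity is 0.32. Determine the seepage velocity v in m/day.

Hydraulic gradient i = Δh / L = 3.66 / 1670 = 0.002192.
Darcy flux q = K · i = 198.0 × 0.002192 = 0.4339 m/day.
Seepage velocity v = q / n_e = 0.4339 / 0.32 = 1.356 m/day.

1.36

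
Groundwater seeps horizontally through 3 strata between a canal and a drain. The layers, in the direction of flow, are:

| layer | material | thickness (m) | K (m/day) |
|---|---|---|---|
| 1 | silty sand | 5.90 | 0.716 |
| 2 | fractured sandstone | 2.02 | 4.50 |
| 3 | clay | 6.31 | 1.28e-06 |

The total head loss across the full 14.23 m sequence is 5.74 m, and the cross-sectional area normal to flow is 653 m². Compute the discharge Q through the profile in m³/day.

Flow is perpendicular to layering, so the layers act in series and the equivalent K is the thickness-weighted harmonic mean.
Total thickness L = 5.90 + 2.02 + 6.31 = 14.23 m.
Σ(b_i/K_i) = 5.90/0.716 + 2.02/4.50 + 6.31/1.28e-06 = 4.930e+06 d.
K_eq = L / Σ(b_i/K_i) = 14.23 / 4.930e+06 = 2.887e-06 m/day.
Q = K_eq · A · (Δh/L) = 2.887e-06 × 653 × (5.74/14.23) = 0.0007603 m³/day.

0.000760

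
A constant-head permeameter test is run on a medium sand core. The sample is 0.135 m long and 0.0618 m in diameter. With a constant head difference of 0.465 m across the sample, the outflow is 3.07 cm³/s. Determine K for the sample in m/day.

Cross-sectional area A = π·(d/2)² = π × (0.0618/2)² = 0.003000 m².
Convert discharge: 3.07 cm³/s = 3.070e-06 m³/s.
Darcy's law rearranged: K = Q·L / (A·Δh) = 3.070e-06 × 0.135 / (0.003000 × 0.465) = 0.0002971 m/s = 25.67 m/day.

25.7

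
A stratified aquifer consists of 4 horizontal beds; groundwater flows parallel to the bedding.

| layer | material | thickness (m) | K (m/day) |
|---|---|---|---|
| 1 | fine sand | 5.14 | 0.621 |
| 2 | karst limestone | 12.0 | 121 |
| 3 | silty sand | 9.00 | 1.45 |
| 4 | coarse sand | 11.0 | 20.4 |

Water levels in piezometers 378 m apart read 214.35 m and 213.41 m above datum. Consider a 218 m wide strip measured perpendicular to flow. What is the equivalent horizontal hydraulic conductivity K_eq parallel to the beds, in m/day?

Flow is parallel to layering, so each bed carries its own Darcy discharge and the transmissivities add.
Σ(K_i·b_i) = 0.621×5.14 + 121×12.0 + 1.45×9.00 + 20.4×11.0 = 1693 m²/day.
Total thickness b = 37.14 m, so K_eq = Σ(K_i·b_i)/b = 45.57 m/day.

45.6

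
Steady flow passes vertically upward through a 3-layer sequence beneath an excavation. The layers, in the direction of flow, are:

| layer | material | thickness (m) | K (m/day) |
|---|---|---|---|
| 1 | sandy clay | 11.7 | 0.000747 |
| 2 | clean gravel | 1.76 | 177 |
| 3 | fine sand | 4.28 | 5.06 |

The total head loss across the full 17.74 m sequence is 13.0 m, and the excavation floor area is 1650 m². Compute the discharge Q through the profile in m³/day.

Flow is perpendicular to layering, so the layers act in series and the equivalent K is the thickness-weighted harmonic mean.
Total thickness L = 11.7 + 1.76 + 4.28 = 17.74 m.
Σ(b_i/K_i) = 11.7/0.000747 + 1.76/177 + 4.28/5.06 = 15664 d.
K_eq = L / Σ(b_i/K_i) = 17.74 / 15664 = 0.001133 m/day.
Q = K_eq · A · (Δh/L) = 0.001133 × 1650 × (13.0/17.74) = 1.369 m³/day.

1.37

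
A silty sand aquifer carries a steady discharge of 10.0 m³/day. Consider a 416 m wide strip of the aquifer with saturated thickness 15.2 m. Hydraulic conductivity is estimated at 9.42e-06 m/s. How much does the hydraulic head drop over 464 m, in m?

Convert K: 9.42e-06 m/s × 86400 = 0.8139 m/day.
Cross-sectional area A = 416 × 15.2 = 6323 m².
From Q = K·A·i, i = Q / (K·A) = 10.0 / (0.8139 × 6323) = 0.001943.
Head loss Δh = i · L = 0.001943 × 464 = 0.9016 m.

0.902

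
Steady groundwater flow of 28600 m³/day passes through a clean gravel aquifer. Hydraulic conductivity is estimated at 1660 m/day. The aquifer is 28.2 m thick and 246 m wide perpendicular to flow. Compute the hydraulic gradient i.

0.00248

Cross-sectional area A = 246 × 28.2 = 6937 m².
From Q = K·A·i, i = Q / (K·A) = 28600 / (1660 × 6937) = 0.002484.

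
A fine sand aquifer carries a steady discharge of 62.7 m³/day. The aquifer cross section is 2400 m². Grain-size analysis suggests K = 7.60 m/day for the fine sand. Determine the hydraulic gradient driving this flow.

From Q = K·A·i, i = Q / (K·A) = 62.7 / (7.600 × 2400) = 0.003438.

0.00344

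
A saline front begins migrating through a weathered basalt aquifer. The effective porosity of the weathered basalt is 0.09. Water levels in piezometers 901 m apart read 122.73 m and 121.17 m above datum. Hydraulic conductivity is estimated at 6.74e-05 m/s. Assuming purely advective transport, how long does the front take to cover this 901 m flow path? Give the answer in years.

22.0

Convert K: 6.74e-05 m/s × 86400 = 5.823 m/day.
Hydraulic gradient i = (122.73 − 121.17) / 901 = 1.56 / 901 = 0.001731.
Darcy flux q = K · i = 5.823 × 0.001731 = 0.01008 m/day.
Seepage velocity v = q / n_e = 0.01008 / 0.09 = 0.1120 m/day.
Travel time t = L / v = 901 / 0.1120 = 8043 days = 22.02 years.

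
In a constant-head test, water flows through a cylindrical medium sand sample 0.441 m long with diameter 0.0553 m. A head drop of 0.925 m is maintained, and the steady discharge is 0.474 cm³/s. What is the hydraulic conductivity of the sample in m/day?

8.13

Cross-sectional area A = π·(d/2)² = π × (0.0553/2)² = 0.002402 m².
Convert discharge: 0.474 cm³/s = 4.740e-07 m³/s.
Darcy's law rearranged: K = Q·L / (A·Δh) = 4.740e-07 × 0.441 / (0.002402 × 0.925) = 9.409e-05 m/s = 8.129 m/day.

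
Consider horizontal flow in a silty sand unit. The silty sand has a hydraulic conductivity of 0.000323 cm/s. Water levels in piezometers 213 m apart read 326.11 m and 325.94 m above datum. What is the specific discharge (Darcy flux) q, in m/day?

0.000223

Convert K: 0.000323 cm/s × 864 = 0.2791 m/day.
Hydraulic gradient i = (326.11 − 325.94) / 213 = 0.17 / 213 = 0.0007981.
Specific discharge q = K · i = 0.2791 × 0.0007981 = 0.0002227 m/day.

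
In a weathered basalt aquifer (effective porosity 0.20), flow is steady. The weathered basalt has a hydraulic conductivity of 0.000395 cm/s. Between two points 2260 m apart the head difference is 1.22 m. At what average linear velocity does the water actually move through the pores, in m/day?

Convert K: 0.000395 cm/s × 864 = 0.3413 m/day.
Hydraulic gradient i = Δh / L = 1.22 / 2260 = 0.0005398.
Darcy flux q = K · i = 0.3413 × 0.0005398 = 0.0001842 m/day.
Seepage velocity v = q / n_e = 0.0001842 / 0.20 = 0.0009212 m/day.

0.000921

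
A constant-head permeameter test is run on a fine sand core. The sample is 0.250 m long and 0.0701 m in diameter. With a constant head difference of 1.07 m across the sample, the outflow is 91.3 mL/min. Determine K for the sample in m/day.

Cross-sectional area A = π·(d/2)² = π × (0.0701/2)² = 0.003859 m².
Convert discharge: 91.3 mL/min = 1.522e-06 m³/s.
Darcy's law rearranged: K = Q·L / (A·Δh) = 1.522e-06 × 0.250 / (0.003859 × 1.07) = 9.212e-05 m/s = 7.959 m/day.

7.96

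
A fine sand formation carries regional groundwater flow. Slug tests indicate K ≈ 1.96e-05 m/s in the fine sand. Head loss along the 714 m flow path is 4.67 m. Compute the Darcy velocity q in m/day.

0.0111

Convert K: 1.96e-05 m/s × 86400 = 1.693 m/day.
Hydraulic gradient i = Δh / L = 4.67 / 714 = 0.006541.
Specific discharge q = K · i = 1.693 × 0.006541 = 0.01108 m/day.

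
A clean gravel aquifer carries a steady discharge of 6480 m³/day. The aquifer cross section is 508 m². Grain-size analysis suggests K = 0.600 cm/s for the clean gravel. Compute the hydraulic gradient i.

Convert K: 0.600 cm/s × 864 = 518.4 m/day.
From Q = K·A·i, i = Q / (K·A) = 6480 / (518.4 × 508.0) = 0.02461.

0.0246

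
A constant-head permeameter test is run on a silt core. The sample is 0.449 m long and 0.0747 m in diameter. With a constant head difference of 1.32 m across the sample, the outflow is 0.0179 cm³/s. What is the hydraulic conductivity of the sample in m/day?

0.120

Cross-sectional area A = π·(d/2)² = π × (0.0747/2)² = 0.004383 m².
Convert discharge: 0.0179 cm³/s = 1.790e-08 m³/s.
Darcy's law rearranged: K = Q·L / (A·Δh) = 1.790e-08 × 0.449 / (0.004383 × 1.32) = 1.389e-06 m/s = 0.1200 m/day.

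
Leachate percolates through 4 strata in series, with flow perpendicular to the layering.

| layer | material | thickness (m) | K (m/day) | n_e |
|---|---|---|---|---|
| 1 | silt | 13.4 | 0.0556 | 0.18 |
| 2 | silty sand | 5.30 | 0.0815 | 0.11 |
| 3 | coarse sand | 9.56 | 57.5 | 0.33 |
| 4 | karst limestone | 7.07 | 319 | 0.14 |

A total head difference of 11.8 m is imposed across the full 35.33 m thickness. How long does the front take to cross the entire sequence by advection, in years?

With flow normal to the layers, continuity requires the same specific discharge q through every layer.
Σ(b_i/K_i) = 13.4/0.0556 + 5.30/0.0815 + 9.56/57.5 + 7.07/319 = 306.2 d.
q = Δh / Σ(b_i/K_i) = 11.8 / 306.2 = 0.03853 m/day.
In each layer the seepage velocity is v_i = q/n_i, so the layer transit time is t_i = b_i·n_i / q:
  layer 1 (silt): t_1 = 13.4 × 0.18 / 0.03853 = 62.59 d
  layer 2 (silty sand): t_2 = 5.30 × 0.11 / 0.03853 = 15.13 d
  layer 3 (coarse sand): t_3 = 9.56 × 0.33 / 0.03853 = 81.87 d
  layer 4 (karst limestone): t_4 = 7.07 × 0.14 / 0.03853 = 25.69 d
Total t = Σ t_i = 185.3 days = 0.5073 years.

0.507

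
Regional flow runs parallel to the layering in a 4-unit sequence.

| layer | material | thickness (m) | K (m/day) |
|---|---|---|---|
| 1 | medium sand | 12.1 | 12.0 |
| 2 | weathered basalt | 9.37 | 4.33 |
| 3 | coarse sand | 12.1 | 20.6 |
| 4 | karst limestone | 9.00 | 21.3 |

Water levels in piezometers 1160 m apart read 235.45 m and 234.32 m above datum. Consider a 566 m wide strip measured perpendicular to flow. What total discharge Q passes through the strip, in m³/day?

346

Flow is parallel to layering, so each bed carries its own Darcy discharge and the transmissivities add.
Σ(K_i·b_i) = 12.0×12.1 + 4.33×9.37 + 20.6×12.1 + 21.3×9.00 = 626.7 m²/day.
Hydraulic gradient i = (235.45 − 234.32) / 1160 = 1.13 / 1160 = 0.0009741.
Q = Σ(K_i·b_i) · W · i = 626.7 × 566 × 0.0009741 = 345.6 m³/day.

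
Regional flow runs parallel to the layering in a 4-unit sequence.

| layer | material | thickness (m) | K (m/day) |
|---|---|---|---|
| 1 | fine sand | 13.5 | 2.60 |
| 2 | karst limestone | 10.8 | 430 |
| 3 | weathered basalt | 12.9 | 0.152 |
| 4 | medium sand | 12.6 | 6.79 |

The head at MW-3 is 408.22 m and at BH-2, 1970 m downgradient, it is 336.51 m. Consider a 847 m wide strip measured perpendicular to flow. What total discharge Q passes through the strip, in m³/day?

Flow is parallel to layering, so each bed carries its own Darcy discharge and the transmissivities add.
Σ(K_i·b_i) = 2.60×13.5 + 430×10.8 + 0.152×12.9 + 6.79×12.6 = 4767 m²/day.
Hydraulic gradient i = (408.22 − 336.51) / 1970 = 71.71 / 1970 = 0.03640.
Q = Σ(K_i·b_i) · W · i = 4767 × 847 × 0.03640 = 1.470e+05 m³/day.

147000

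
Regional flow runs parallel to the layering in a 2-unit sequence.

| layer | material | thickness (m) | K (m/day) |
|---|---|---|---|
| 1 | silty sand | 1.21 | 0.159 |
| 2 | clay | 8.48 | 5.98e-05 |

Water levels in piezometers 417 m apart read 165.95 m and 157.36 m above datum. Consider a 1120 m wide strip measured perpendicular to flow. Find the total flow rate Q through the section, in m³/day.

Flow is parallel to layering, so each bed carries its own Darcy discharge and the transmissivities add.
Σ(K_i·b_i) = 0.159×1.21 + 5.98e-05×8.48 = 0.1929 m²/day.
Hydraulic gradient i = (165.95 − 157.36) / 417 = 8.59 / 417 = 0.02060.
Q = Σ(K_i·b_i) · W · i = 0.1929 × 1120 × 0.02060 = 4.450 m³/day.

4.45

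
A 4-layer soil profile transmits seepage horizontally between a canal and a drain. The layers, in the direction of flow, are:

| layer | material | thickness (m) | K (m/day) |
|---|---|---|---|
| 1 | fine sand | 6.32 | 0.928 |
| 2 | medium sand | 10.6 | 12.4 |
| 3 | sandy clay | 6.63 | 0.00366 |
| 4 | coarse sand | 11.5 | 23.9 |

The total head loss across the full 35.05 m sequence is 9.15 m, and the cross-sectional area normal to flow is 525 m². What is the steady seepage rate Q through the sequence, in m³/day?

2.64

Flow is perpendicular to layering, so the layers act in series and the equivalent K is the thickness-weighted harmonic mean.
Total thickness L = 6.32 + 10.6 + 6.63 + 11.5 = 35.05 m.
Σ(b_i/K_i) = 6.32/0.928 + 10.6/12.4 + 6.63/0.00366 + 11.5/23.9 = 1820 d.
K_eq = L / Σ(b_i/K_i) = 35.05 / 1820 = 0.01926 m/day.
Q = K_eq · A · (Δh/L) = 0.01926 × 525 × (9.15/35.05) = 2.640 m³/day.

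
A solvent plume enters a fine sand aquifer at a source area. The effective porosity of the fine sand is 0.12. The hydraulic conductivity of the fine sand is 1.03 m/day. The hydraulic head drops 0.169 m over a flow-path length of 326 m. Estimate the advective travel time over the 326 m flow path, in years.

201

Hydraulic gradient i = Δh / L = 0.169 / 326 = 0.0005184.
Darcy flux q = K · i = 1.030 × 0.0005184 = 0.0005340 m/day.
Seepage velocity v = q / n_e = 0.0005340 / 0.12 = 0.004450 m/day.
Travel time t = L / v = 326 / 0.004450 = 73264 days = 200.6 years.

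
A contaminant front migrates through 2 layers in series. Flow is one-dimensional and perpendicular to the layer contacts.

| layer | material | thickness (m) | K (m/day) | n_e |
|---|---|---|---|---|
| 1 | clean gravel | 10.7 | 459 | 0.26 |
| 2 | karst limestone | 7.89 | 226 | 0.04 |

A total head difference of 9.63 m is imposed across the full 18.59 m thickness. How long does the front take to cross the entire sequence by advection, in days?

0.0187

With flow normal to the layers, continuity requires the same specific discharge q through every layer.
Σ(b_i/K_i) = 10.7/459 + 7.89/226 = 0.05822 d.
q = Δh / Σ(b_i/K_i) = 9.63 / 0.05822 = 165.4 m/day.
In each layer the seepage velocity is v_i = q/n_i, so the layer transit time is t_i = b_i·n_i / q:
  layer 1 (clean gravel): t_1 = 10.7 × 0.26 / 165.4 = 0.01682 d
  layer 2 (karst limestone): t_2 = 7.89 × 0.04 / 165.4 = 0.001908 d
Total t = Σ t_i = 0.01873 days.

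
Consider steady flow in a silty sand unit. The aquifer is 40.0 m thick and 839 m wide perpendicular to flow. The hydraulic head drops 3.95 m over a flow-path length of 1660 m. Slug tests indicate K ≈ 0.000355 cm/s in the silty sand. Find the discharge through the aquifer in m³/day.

Convert K: 0.000355 cm/s × 864 = 0.3067 m/day.
Cross-sectional area A = 839 × 40.0 = 33560 m².
Hydraulic gradient i = Δh / L = 3.95 / 1660 = 0.002380.
Darcy's law: Q = K · A · i = 0.3067 × 33560 × 0.002380 = 24.49 m³/day.

24.5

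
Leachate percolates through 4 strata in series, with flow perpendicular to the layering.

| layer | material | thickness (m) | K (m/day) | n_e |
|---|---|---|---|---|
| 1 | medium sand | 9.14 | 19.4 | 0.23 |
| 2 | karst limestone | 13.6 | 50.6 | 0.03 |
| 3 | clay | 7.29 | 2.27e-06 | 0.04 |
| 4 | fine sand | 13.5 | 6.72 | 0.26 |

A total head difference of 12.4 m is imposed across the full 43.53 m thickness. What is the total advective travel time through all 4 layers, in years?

4480

With flow normal to the layers, continuity requires the same specific discharge q through every layer.
Σ(b_i/K_i) = 9.14/19.4 + 13.6/50.6 + 7.29/2.27e-06 + 13.5/6.72 = 3.211e+06 d.
q = Δh / Σ(b_i/K_i) = 12.4 / 3.211e+06 = 3.861e-06 m/day.
In each layer the seepage velocity is v_i = q/n_i, so the layer transit time is t_i = b_i·n_i / q:
  layer 1 (medium sand): t_1 = 9.14 × 0.23 / 3.861e-06 = 5.444e+05 d
  layer 2 (karst limestone): t_2 = 13.6 × 0.03 / 3.861e-06 = 1.057e+05 d
  layer 3 (clay): t_3 = 7.29 × 0.04 / 3.861e-06 = 75521 d
  layer 4 (fine sand): t_4 = 13.5 × 0.26 / 3.861e-06 = 9.090e+05 d
Total t = Σ t_i = 1.635e+06 days = 4476 years.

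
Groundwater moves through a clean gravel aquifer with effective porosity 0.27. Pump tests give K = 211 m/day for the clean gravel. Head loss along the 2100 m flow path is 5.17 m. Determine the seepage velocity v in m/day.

1.92

Hydraulic gradient i = Δh / L = 5.17 / 2100 = 0.002462.
Darcy flux q = K · i = 211.0 × 0.002462 = 0.5195 m/day.
Seepage velocity v = q / n_e = 0.5195 / 0.27 = 1.924 m/day.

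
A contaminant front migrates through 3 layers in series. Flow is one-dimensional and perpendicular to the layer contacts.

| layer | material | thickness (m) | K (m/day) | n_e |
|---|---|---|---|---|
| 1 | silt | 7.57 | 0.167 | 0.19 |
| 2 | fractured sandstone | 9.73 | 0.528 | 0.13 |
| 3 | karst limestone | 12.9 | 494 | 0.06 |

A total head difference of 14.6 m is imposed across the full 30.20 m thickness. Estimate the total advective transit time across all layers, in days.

With flow normal to the layers, continuity requires the same specific discharge q through every layer.
Σ(b_i/K_i) = 7.57/0.167 + 9.73/0.528 + 12.9/494 = 63.78 d.
q = Δh / Σ(b_i/K_i) = 14.6 / 63.78 = 0.2289 m/day.
In each layer the seepage velocity is v_i = q/n_i, so the layer transit time is t_i = b_i·n_i / q:
  layer 1 (silt): t_1 = 7.57 × 0.19 / 0.2289 = 6.284 d
  layer 2 (fractured sandstone): t_2 = 9.73 × 0.13 / 0.2289 = 5.526 d
  layer 3 (karst limestone): t_3 = 12.9 × 0.06 / 0.2289 = 3.381 d
Total t = Σ t_i = 15.19 days.

15.2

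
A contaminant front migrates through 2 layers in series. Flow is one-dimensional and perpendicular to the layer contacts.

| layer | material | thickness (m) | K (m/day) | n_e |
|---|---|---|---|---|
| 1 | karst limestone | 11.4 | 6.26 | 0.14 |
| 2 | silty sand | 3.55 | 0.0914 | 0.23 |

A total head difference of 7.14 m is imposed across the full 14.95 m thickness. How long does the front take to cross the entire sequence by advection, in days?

13.7

With flow normal to the layers, continuity requires the same specific discharge q through every layer.
Σ(b_i/K_i) = 11.4/6.26 + 3.55/0.0914 = 40.66 d.
q = Δh / Σ(b_i/K_i) = 7.14 / 40.66 = 0.1756 m/day.
In each layer the seepage velocity is v_i = q/n_i, so the layer transit time is t_i = b_i·n_i / q:
  layer 1 (karst limestone): t_1 = 11.4 × 0.14 / 0.1756 = 9.089 d
  layer 2 (silty sand): t_2 = 3.55 × 0.23 / 0.1756 = 4.650 d
Total t = Σ t_i = 13.74 days.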